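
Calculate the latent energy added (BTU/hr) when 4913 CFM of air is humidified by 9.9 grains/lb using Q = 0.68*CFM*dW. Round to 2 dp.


Q = 0.68 * 4913 * 9.9 = 33074.32 BTU/hr

33074.32 BTU/hr


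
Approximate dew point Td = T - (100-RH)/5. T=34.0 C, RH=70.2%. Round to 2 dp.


Td = 34.0 - (100-70.2)/5 = 28.04 C

28.04 C


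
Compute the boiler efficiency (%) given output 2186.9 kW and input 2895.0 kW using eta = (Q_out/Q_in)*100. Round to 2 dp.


eta = (2186.9/2895.0)*100 = 75.54 %

75.54 %


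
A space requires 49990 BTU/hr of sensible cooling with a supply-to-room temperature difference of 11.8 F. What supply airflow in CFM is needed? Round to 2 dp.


CFM = 49990 / (1.08 * 11.8) = 3922.63

3922.63 CFM


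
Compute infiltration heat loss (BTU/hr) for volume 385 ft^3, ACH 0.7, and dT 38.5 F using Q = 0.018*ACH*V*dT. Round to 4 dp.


Q = 0.018 * 0.7 * 385 * 38.5 = 186.7635 BTU/hr

186.7635 BTU/hr


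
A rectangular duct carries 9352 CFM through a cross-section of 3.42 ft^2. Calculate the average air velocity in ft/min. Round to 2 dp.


V = 9352 / 3.42 = 2734.50 ft/min

2734.50 ft/min


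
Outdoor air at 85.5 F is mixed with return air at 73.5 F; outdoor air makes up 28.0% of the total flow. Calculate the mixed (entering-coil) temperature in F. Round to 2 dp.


T_mix = 73.5 + (28.0/100)*(85.5-73.5) = 76.86 F

76.86 F


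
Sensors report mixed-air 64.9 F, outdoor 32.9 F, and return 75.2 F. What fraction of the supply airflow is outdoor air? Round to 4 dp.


frac = (64.9 - 75.2) / (32.9 - 75.2) = 0.2435

0.2435


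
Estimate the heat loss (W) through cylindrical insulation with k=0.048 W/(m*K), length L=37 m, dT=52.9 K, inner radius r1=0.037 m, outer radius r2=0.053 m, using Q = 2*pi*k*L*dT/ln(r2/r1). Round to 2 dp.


Q = 2*pi*0.048*37*52.9/ln(0.053/0.037) = 1642.60 W

1642.60 W


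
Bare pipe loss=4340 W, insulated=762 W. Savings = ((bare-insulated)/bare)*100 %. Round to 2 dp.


Savings = ((4340-762)/4340)*100 = 82.44 %

82.44 %


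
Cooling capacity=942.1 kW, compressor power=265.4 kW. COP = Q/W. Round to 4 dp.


COP = 942.1 / 265.4 = 3.5497

3.5497


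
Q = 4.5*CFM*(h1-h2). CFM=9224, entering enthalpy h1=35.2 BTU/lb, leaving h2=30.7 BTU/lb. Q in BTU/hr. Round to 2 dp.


Q = 4.5 * 9224 * (35.2 - 30.7) = 186786.00 BTU/hr

186786.00 BTU/hr


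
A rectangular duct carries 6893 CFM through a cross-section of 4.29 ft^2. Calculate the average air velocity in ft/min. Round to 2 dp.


V = 6893 / 4.29 = 1606.76 ft/min

1606.76 ft/min


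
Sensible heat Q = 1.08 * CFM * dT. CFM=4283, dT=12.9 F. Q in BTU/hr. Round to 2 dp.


Q = 1.08 * 4283 * 12.9 = 59670.76 BTU/hr

59670.76 BTU/hr


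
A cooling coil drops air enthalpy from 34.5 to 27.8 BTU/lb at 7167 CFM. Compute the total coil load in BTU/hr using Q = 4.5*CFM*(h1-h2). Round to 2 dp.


Q = 4.5 * 7167 * (34.5 - 27.8) = 216085.05 BTU/hr

216085.05 BTU/hr


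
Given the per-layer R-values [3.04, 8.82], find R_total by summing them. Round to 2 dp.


R_total = 3.04 + 8.82 = 11.86

11.86


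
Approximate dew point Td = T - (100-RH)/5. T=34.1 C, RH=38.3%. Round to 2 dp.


Td = 34.1 - (100-38.3)/5 = 21.76 C

21.76 C


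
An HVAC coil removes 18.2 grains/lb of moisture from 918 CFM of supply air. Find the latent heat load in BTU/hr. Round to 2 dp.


Q = 0.68 * 918 * 18.2 = 11361.17 BTU/hr

11361.17 BTU/hr


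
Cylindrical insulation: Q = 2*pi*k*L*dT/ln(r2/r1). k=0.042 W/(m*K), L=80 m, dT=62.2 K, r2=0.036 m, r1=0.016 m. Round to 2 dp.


Q = 2*pi*0.042*80*62.2/ln(0.036/0.016) = 1619.30 W

1619.30 W


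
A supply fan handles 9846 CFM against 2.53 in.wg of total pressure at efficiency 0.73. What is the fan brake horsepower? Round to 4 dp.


BHP = 9846 * 2.53 / (6356 * 0.73) = 5.3688 hp

5.3688 hp


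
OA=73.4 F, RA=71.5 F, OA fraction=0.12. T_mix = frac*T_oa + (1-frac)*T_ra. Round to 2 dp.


T_mix = 0.12*73.4 + 0.88*71.5 = 71.73 F

71.73 F


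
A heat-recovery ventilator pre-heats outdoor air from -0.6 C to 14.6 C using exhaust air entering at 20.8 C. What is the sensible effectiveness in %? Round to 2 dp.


eff = (14.6-(-0.6))/(20.8-(-0.6))*100 = 71.03 %

71.03 %


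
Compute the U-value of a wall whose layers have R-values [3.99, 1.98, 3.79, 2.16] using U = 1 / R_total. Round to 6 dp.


R_total = 3.99 + 1.98 + 3.79 + 2.16 = 11.92
U = 1/11.92 = 0.083893

0.083893


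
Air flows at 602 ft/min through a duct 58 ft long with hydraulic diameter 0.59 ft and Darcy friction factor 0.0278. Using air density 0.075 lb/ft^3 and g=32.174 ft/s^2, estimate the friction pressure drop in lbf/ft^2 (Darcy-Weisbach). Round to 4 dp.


v_fps = 602/60 = 10.0333 ft/s
dp = 0.0278*(58/0.59)*0.075*10.0333^2/(2*32.174) = 0.3207 lbf/ft^2

0.3207 lbf/ft^2


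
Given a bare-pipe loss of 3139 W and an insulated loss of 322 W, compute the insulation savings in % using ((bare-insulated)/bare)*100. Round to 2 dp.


Savings = ((3139-322)/3139)*100 = 89.74 %

89.74 %


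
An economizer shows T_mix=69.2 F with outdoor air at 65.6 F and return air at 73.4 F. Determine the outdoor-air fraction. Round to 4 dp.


frac = (69.2 - 73.4) / (65.6 - 73.4) = 0.5385

0.5385


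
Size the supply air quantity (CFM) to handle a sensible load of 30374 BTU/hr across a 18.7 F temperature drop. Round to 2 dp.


CFM = 30374 / (1.08 * 18.7) = 1503.96

1503.96 CFM


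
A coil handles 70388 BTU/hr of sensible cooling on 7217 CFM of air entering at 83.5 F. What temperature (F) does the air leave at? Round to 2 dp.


dT = 70388/(1.08*7217) = 9.0306
T_leave = 83.5 - 9.0306 = 74.47 F

74.47 F


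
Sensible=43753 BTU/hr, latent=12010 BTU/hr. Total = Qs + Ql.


Qt = 43753 + 12010 = 55763 BTU/hr

55763 BTU/hr


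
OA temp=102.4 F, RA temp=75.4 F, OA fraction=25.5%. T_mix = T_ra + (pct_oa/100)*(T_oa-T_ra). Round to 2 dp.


T_mix = 75.4 + (25.5/100)*(102.4-75.4) = 82.29 F

82.29 F


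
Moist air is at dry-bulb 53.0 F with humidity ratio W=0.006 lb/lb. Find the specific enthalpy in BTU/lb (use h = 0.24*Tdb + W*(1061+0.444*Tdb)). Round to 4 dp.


h = 0.24*53.0 + 0.006*(1061+0.444*53.0) = 19.2272 BTU/lb

19.2272 BTU/lb


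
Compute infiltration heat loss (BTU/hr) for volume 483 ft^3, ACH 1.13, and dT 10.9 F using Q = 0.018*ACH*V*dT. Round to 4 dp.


Q = 0.018 * 1.13 * 483 * 10.9 = 107.0840 BTU/hr

107.0840 BTU/hr


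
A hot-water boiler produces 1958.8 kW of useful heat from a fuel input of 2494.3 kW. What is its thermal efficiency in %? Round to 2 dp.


eta = (1958.8/2494.3)*100 = 78.53 %

78.53 %


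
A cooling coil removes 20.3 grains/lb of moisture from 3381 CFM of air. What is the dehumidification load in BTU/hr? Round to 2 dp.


Q = 0.68 * 3381 * 20.3 = 46671.32 BTU/hr

46671.32 BTU/hr


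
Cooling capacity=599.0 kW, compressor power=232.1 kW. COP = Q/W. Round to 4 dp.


COP = 599.0 / 232.1 = 2.5808

2.5808


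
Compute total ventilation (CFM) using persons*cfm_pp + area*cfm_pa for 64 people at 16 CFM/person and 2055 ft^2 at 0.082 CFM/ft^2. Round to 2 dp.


Total = 64*16 + 2055*0.082 = 1192.51 CFM

1192.51 CFM


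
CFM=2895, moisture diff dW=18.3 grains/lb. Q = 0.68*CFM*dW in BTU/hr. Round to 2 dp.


Q = 0.68 * 2895 * 18.3 = 36025.38 BTU/hr

36025.38 BTU/hr


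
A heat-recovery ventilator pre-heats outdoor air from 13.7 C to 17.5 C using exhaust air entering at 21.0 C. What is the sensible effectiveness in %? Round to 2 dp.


eff = (17.5-13.7)/(21.0-13.7)*100 = 52.05 %

52.05 %


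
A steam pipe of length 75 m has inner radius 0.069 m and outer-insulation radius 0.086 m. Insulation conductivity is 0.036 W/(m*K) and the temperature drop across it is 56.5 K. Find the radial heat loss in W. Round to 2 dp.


Q = 2*pi*0.036*75*56.5/ln(0.086/0.069) = 4352.05 W

4352.05 W


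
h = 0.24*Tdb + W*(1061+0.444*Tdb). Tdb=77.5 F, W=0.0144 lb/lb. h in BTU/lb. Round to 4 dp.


h = 0.24*77.5 + 0.0144*(1061+0.444*77.5) = 34.3739 BTU/lb

34.3739 BTU/lb


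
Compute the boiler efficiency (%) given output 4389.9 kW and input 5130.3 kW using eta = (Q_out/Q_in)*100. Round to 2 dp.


eta = (4389.9/5130.3)*100 = 85.57 %

85.57 %


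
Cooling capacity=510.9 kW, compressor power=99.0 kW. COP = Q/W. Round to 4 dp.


COP = 510.9 / 99.0 = 5.1606

5.1606


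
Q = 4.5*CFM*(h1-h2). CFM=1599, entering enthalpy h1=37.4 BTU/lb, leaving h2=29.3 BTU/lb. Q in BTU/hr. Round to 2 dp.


Q = 4.5 * 1599 * (37.4 - 29.3) = 58283.55 BTU/hr

58283.55 BTU/hr


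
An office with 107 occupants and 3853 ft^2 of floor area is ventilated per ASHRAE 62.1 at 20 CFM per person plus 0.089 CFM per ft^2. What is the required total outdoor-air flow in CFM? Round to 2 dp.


Total = 107*20 + 3853*0.089 = 2482.92 CFM

2482.92 CFM


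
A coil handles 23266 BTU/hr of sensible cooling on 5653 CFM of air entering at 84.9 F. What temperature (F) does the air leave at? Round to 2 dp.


dT = 23266/(1.08*5653) = 3.8108
T_leave = 84.9 - 3.8108 = 81.09 F

81.09 F


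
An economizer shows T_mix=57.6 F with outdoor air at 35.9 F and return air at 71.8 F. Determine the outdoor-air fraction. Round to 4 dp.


frac = (57.6 - 71.8) / (35.9 - 71.8) = 0.3955

0.3955


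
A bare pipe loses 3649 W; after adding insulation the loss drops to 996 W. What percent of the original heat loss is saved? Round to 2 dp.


Savings = ((3649-996)/3649)*100 = 72.70 %

72.70 %


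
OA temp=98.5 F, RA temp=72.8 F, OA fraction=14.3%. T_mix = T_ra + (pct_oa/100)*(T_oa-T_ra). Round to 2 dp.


T_mix = 72.8 + (14.3/100)*(98.5-72.8) = 76.48 F

76.48 F


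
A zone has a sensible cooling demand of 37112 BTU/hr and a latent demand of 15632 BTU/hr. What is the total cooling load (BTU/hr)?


Qt = 37112 + 15632 = 52744 BTU/hr

52744 BTU/hr


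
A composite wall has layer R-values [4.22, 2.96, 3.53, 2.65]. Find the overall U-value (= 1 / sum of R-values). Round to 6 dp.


R_total = 4.22 + 2.96 + 3.53 + 2.65 = 13.36
U = 1/13.36 = 0.074850

0.074850


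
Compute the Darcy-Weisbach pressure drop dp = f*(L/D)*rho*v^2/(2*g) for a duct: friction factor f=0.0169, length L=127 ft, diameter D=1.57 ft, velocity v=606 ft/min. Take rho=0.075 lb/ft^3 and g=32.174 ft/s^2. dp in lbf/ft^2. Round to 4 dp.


v_fps = 606/60 = 10.1 ft/s
dp = 0.0169*(127/1.57)*0.075*10.1^2/(2*32.174) = 0.1625 lbf/ft^2

0.1625 lbf/ft^2


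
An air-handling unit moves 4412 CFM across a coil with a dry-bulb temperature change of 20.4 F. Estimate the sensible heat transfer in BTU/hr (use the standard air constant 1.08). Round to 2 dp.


Q = 1.08 * 4412 * 20.4 = 97205.18 BTU/hr

97205.18 BTU/hr


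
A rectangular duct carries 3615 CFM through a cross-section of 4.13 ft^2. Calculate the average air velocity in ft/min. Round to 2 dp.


V = 3615 / 4.13 = 875.30 ft/min

875.30 ft/min


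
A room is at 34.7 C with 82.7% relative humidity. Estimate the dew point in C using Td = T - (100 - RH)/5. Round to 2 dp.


Td = 34.7 - (100-82.7)/5 = 31.24 C

31.24 C


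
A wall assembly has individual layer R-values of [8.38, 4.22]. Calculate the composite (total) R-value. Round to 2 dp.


R_total = 8.38 + 4.22 = 12.60

12.60


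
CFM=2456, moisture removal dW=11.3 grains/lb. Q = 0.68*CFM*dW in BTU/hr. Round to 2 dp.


Q = 0.68 * 2456 * 11.3 = 18871.90 BTU/hr

18871.90 BTU/hr


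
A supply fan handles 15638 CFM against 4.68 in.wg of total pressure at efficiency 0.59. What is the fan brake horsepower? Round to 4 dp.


BHP = 15638 * 4.68 / (6356 * 0.59) = 19.5160 hp

19.5160 hp


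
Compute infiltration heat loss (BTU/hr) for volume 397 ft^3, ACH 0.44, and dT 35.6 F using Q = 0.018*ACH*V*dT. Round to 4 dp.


Q = 0.018 * 0.44 * 397 * 35.6 = 111.9349 BTU/hr

111.9349 BTU/hr


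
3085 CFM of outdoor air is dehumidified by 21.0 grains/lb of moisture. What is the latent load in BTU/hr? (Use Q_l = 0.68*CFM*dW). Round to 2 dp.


Q = 0.68 * 3085 * 21.0 = 44053.80 BTU/hr

44053.80 BTU/hr


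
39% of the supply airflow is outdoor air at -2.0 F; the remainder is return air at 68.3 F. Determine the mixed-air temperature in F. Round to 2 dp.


T_mix = 0.39*(-2.0) + 0.61*68.3 = 40.88 F

40.88 F


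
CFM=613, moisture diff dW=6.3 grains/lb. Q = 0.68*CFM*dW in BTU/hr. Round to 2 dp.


Q = 0.68 * 613 * 6.3 = 2626.09 BTU/hr

2626.09 BTU/hr


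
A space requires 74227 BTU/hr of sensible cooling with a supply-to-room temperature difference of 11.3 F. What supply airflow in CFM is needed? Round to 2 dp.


CFM = 74227 / (1.08 * 11.3) = 6082.19

6082.19 CFM


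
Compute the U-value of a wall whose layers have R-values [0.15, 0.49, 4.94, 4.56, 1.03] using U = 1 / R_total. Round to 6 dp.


R_total = 0.15 + 0.49 + 4.94 + 4.56 + 1.03 = 11.17
U = 1/11.17 = 0.089526

0.089526


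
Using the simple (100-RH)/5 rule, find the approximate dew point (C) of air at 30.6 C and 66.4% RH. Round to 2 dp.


Td = 30.6 - (100-66.4)/5 = 23.88 C

23.88 C


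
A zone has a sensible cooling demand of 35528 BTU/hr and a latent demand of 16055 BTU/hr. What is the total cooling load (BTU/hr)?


Qt = 35528 + 16055 = 51583 BTU/hr

51583 BTU/hr


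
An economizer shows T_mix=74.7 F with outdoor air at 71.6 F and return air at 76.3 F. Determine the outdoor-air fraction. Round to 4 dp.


frac = (74.7 - 76.3) / (71.6 - 76.3) = 0.3404

0.3404


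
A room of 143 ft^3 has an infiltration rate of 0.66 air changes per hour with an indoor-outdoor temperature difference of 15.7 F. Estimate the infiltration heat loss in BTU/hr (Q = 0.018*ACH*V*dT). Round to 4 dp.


Q = 0.018 * 0.66 * 143 * 15.7 = 26.6718 BTU/hr

26.6718 BTU/hr


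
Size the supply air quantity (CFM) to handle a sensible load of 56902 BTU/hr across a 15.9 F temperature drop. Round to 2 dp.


CFM = 56902 / (1.08 * 15.9) = 3313.65

3313.65 CFM


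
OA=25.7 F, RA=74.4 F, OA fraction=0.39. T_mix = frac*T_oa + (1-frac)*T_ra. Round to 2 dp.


T_mix = 0.39*25.7 + 0.61*74.4 = 55.41 F

55.41 F


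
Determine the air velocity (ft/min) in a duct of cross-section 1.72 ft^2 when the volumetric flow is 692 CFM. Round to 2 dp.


V = 692 / 1.72 = 402.33 ft/min

402.33 ft/min


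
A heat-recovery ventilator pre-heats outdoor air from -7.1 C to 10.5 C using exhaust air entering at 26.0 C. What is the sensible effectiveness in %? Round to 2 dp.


eff = (10.5-(-7.1))/(26.0-(-7.1))*100 = 53.17 %

53.17 %


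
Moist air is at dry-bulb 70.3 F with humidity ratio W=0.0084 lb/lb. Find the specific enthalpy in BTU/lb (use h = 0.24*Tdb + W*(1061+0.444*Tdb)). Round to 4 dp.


h = 0.24*70.3 + 0.0084*(1061+0.444*70.3) = 26.0466 BTU/lb

26.0466 BTU/lb


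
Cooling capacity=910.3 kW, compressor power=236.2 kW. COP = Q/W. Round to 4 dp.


COP = 910.3 / 236.2 = 3.8539

3.8539


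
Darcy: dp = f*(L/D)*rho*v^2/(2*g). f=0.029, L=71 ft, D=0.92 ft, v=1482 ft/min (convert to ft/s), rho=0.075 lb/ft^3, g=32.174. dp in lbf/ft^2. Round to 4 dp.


v_fps = 1482/60 = 24.7 ft/s
dp = 0.029*(71/0.92)*0.075*24.7^2/(2*32.174) = 1.5914 lbf/ft^2

1.5914 lbf/ft^2


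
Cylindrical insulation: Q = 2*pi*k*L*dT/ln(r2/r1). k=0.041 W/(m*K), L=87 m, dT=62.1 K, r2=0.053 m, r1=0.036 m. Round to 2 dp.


Q = 2*pi*0.041*87*62.1/ln(0.053/0.036) = 3598.47 W

3598.47 W


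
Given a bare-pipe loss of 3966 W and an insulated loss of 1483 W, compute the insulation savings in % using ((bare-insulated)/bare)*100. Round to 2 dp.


Savings = ((3966-1483)/3966)*100 = 62.61 %

62.61 %


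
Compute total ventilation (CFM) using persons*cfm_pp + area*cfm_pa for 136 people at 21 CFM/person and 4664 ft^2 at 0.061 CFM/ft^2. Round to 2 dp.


Total = 136*21 + 4664*0.061 = 3140.50 CFM

3140.50 CFM


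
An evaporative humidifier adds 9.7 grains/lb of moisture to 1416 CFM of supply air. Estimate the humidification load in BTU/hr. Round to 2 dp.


Q = 0.68 * 1416 * 9.7 = 9339.94 BTU/hr

9339.94 BTU/hr


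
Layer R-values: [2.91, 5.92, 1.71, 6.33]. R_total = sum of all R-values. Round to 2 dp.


R_total = 2.91 + 5.92 + 1.71 + 6.33 = 16.87

16.87


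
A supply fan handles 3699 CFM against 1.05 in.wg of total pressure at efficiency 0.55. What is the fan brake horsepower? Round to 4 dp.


BHP = 3699 * 1.05 / (6356 * 0.55) = 1.1110 hp

1.1110 hp


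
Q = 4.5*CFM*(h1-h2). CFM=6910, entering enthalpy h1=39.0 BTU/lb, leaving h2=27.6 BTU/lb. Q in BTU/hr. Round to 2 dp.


Q = 4.5 * 6910 * (39.0 - 27.6) = 354483.00 BTU/hr

354483.00 BTU/hr


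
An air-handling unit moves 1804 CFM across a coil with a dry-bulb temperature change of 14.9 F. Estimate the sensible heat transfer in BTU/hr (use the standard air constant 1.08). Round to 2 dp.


Q = 1.08 * 1804 * 14.9 = 29029.97 BTU/hr

29029.97 BTU/hr


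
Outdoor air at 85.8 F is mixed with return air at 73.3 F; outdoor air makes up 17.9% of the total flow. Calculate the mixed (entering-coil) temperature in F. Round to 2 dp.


T_mix = 73.3 + (17.9/100)*(85.8-73.3) = 75.54 F

75.54 F


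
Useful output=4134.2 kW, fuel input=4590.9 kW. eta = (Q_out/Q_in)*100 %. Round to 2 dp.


eta = (4134.2/4590.9)*100 = 90.05 %

90.05 %


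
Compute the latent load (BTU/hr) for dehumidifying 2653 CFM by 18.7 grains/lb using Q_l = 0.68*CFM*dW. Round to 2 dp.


Q = 0.68 * 2653 * 18.7 = 33735.55 BTU/hr

33735.55 BTU/hr


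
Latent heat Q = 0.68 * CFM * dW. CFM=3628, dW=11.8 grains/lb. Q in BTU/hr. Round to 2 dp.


Q = 0.68 * 3628 * 11.8 = 29111.07 BTU/hr

29111.07 BTU/hr


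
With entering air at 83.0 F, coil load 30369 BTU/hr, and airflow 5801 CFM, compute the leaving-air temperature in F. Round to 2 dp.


dT = 30369/(1.08*5801) = 4.8473
T_leave = 83.0 - 4.8473 = 78.15 F

78.15 F


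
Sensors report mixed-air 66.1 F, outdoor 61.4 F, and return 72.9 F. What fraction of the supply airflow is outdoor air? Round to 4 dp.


frac = (66.1 - 72.9) / (61.4 - 72.9) = 0.5913

0.5913


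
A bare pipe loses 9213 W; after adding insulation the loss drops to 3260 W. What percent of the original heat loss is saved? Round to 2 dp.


Savings = ((9213-3260)/9213)*100 = 64.62 %

64.62 %


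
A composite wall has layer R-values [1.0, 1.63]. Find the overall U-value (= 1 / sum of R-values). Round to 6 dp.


R_total = 1.0 + 1.63 = 2.63
U = 1/2.63 = 0.380228

0.380228


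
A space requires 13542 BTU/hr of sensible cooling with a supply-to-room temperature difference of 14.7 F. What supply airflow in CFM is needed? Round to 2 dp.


CFM = 13542 / (1.08 * 14.7) = 852.99

852.99 CFM


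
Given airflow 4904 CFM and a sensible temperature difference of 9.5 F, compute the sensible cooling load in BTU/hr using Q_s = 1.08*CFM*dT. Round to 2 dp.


Q = 1.08 * 4904 * 9.5 = 50315.04 BTU/hr

50315.04 BTU/hr


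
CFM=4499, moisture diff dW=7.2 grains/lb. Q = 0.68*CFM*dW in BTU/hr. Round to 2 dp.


Q = 0.68 * 4499 * 7.2 = 22027.10 BTU/hr

22027.10 BTU/hr


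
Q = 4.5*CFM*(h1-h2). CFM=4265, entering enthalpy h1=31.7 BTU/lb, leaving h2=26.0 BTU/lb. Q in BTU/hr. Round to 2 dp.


Q = 4.5 * 4265 * (31.7 - 26.0) = 109397.25 BTU/hr

109397.25 BTU/hr


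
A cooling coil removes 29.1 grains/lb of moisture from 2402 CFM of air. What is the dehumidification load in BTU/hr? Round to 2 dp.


Q = 0.68 * 2402 * 29.1 = 47530.78 BTU/hr

47530.78 BTU/hr


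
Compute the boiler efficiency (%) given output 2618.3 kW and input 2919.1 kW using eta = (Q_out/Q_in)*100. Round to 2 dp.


eta = (2618.3/2919.1)*100 = 89.70 %

89.70 %


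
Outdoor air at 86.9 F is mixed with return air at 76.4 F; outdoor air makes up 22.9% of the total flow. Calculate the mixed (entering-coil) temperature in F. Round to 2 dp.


T_mix = 76.4 + (22.9/100)*(86.9-76.4) = 78.80 F

78.80 F


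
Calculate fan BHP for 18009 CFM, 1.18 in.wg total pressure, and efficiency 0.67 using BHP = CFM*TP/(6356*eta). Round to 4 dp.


BHP = 18009 * 1.18 / (6356 * 0.67) = 4.9901 hp

4.9901 hp


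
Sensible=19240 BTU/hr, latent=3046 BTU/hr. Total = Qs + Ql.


Qt = 19240 + 3046 = 22286 BTU/hr

22286 BTU/hr


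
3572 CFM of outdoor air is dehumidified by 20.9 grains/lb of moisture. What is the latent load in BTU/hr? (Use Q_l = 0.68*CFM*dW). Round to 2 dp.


Q = 0.68 * 3572 * 20.9 = 50765.26 BTU/hr

50765.26 BTU/hr


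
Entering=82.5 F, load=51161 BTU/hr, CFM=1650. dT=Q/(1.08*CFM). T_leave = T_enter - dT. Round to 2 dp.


dT = 51161/(1.08*1650) = 28.7099
T_leave = 82.5 - 28.7099 = 53.79 F

53.79 F


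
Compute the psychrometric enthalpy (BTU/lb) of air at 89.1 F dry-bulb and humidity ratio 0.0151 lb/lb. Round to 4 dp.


h = 0.24*89.1 + 0.0151*(1061+0.444*89.1) = 38.0025 BTU/lb

38.0025 BTU/lb


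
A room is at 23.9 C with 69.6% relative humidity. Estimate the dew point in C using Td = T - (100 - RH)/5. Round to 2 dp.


Td = 23.9 - (100-69.6)/5 = 17.82 C

17.82 C


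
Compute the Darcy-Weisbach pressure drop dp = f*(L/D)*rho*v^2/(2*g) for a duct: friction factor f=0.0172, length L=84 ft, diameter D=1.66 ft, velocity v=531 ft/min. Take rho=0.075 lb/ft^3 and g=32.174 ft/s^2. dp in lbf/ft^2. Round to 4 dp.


v_fps = 531/60 = 8.85 ft/s
dp = 0.0172*(84/1.66)*0.075*8.85^2/(2*32.174) = 0.0795 lbf/ft^2

0.0795 lbf/ft^2


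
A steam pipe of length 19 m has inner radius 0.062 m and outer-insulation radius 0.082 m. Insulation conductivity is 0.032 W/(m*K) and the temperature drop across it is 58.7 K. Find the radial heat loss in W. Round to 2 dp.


Q = 2*pi*0.032*19*58.7/ln(0.082/0.062) = 802.06 W

802.06 W


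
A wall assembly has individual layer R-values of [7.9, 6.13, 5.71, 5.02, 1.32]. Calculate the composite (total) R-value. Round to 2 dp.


R_total = 7.9 + 6.13 + 5.71 + 5.02 + 1.32 = 26.08

26.08


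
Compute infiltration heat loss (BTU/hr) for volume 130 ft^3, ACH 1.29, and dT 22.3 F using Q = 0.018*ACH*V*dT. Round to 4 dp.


Q = 0.018 * 1.29 * 130 * 22.3 = 67.3148 BTU/hr

67.3148 BTU/hr


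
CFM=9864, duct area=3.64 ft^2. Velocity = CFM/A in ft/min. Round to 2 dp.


V = 9864 / 3.64 = 2709.89 ft/min

2709.89 ft/min


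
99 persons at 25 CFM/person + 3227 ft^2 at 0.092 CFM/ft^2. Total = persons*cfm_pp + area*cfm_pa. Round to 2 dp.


Total = 99*25 + 3227*0.092 = 2771.88 CFM

2771.88 CFM


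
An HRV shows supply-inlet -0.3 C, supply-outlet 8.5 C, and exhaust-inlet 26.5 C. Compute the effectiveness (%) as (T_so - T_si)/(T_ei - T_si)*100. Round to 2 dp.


eff = (8.5-(-0.3))/(26.5-(-0.3))*100 = 32.84 %

32.84 %


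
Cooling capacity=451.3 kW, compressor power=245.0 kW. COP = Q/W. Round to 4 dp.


COP = 451.3 / 245.0 = 1.8420

1.8420


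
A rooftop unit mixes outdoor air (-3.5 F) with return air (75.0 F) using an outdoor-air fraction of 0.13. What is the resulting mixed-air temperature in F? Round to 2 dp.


T_mix = 0.13*(-3.5) + 0.87*75.0 = 64.80 F

64.80 F


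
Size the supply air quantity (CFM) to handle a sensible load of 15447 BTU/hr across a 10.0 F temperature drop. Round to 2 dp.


CFM = 15447 / (1.08 * 10.0) = 1430.28

1430.28 CFM


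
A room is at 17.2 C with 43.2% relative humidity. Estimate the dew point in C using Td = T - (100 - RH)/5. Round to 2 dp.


Td = 17.2 - (100-43.2)/5 = 5.84 C

5.84 C


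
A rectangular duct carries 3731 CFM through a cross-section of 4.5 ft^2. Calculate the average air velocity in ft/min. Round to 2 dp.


V = 3731 / 4.5 = 829.11 ft/min

829.11 ft/min


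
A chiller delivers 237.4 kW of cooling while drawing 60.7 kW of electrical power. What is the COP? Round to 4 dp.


COP = 237.4 / 60.7 = 3.9110

3.9110


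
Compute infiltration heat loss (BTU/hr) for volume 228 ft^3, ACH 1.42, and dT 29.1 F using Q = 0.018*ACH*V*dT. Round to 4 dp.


Q = 0.018 * 1.42 * 228 * 29.1 = 169.5855 BTU/hr

169.5855 BTU/hr


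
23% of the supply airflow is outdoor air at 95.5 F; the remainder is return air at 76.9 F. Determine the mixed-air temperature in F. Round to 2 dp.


T_mix = 0.23*95.5 + 0.77*76.9 = 81.18 F

81.18 F


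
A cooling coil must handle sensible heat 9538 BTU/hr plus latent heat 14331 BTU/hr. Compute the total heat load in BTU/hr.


Qt = 9538 + 14331 = 23869 BTU/hr

23869 BTU/hr


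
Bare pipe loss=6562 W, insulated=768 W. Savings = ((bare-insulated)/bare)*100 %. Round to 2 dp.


Savings = ((6562-768)/6562)*100 = 88.30 %

88.30 %


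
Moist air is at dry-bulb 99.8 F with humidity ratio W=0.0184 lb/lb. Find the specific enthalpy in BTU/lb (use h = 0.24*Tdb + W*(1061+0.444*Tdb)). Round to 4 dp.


h = 0.24*99.8 + 0.0184*(1061+0.444*99.8) = 44.2897 BTU/lb

44.2897 BTU/lb


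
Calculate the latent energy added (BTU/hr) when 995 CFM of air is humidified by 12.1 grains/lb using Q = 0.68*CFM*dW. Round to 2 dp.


Q = 0.68 * 995 * 12.1 = 8186.86 BTU/hr

8186.86 BTU/hr


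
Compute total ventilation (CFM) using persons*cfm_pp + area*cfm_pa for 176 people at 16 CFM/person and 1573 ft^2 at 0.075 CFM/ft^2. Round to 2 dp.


Total = 176*16 + 1573*0.075 = 2933.98 CFM

2933.98 CFM


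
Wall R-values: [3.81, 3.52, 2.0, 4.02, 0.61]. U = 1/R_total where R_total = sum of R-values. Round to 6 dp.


R_total = 3.81 + 3.52 + 2.0 + 4.02 + 0.61 = 13.96
U = 1/13.96 = 0.071633

0.071633


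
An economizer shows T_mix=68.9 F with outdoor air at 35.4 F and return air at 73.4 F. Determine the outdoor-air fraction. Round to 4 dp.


frac = (68.9 - 73.4) / (35.4 - 73.4) = 0.1184

0.1184


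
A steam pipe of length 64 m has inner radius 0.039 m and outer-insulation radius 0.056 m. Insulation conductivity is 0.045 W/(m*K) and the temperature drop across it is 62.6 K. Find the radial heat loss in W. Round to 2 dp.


Q = 2*pi*0.045*64*62.6/ln(0.056/0.039) = 3131.05 W

3131.05 W


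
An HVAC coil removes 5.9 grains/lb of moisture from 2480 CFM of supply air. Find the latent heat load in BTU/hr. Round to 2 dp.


Q = 0.68 * 2480 * 5.9 = 9949.76 BTU/hr

9949.76 BTU/hr


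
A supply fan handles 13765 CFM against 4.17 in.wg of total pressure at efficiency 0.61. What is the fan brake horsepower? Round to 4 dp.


BHP = 13765 * 4.17 / (6356 * 0.61) = 14.8047 hp

14.8047 hp


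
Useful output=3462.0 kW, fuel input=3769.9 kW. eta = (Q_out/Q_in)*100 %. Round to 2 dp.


eta = (3462.0/3769.9)*100 = 91.83 %

91.83 %


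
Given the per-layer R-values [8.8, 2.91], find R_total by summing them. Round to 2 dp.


R_total = 8.8 + 2.91 = 11.71

11.71


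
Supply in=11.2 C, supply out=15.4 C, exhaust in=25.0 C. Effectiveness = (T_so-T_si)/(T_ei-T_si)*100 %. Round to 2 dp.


eff = (15.4-11.2)/(25.0-11.2)*100 = 30.43 %

30.43 %


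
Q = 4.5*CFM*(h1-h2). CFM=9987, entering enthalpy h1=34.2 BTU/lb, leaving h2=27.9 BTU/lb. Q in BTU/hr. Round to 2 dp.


Q = 4.5 * 9987 * (34.2 - 27.9) = 283131.45 BTU/hr

283131.45 BTU/hr


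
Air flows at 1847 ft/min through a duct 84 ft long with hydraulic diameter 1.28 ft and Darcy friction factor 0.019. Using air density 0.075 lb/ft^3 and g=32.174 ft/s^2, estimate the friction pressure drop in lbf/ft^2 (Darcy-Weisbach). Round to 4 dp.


v_fps = 1847/60 = 30.7833 ft/s
dp = 0.019*(84/1.28)*0.075*30.7833^2/(2*32.174) = 1.3771 lbf/ft^2

1.3771 lbf/ft^2


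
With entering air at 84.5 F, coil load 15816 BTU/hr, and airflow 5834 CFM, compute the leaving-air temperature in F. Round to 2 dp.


dT = 15816/(1.08*5834) = 2.5102
T_leave = 84.5 - 2.5102 = 81.99 F

81.99 F


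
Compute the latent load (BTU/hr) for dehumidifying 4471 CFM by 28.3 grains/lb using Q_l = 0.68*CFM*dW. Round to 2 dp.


Q = 0.68 * 4471 * 28.3 = 86039.92 BTU/hr

86039.92 BTU/hr


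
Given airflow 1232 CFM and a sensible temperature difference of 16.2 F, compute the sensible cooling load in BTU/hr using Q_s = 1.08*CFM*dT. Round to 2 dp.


Q = 1.08 * 1232 * 16.2 = 21555.07 BTU/hr

21555.07 BTU/hr


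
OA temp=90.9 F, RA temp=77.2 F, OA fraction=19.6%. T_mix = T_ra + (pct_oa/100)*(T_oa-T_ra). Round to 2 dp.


T_mix = 77.2 + (19.6/100)*(90.9-77.2) = 79.89 F

79.89 F


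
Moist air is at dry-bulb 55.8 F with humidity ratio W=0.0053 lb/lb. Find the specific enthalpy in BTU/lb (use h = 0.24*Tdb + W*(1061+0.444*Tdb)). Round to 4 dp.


h = 0.24*55.8 + 0.0053*(1061+0.444*55.8) = 19.1466 BTU/lb

19.1466 BTU/lb


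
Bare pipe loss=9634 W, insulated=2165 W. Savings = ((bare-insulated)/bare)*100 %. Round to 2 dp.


Savings = ((9634-2165)/9634)*100 = 77.53 %

77.53 %


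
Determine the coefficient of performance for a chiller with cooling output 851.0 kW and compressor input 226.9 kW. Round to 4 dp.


COP = 851.0 / 226.9 = 3.7506

3.7506


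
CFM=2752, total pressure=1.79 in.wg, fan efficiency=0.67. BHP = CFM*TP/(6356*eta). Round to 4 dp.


BHP = 2752 * 1.79 / (6356 * 0.67) = 1.1568 hp

1.1568 hp


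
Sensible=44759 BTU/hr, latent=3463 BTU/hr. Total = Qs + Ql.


Qt = 44759 + 3463 = 48222 BTU/hr

48222 BTU/hr


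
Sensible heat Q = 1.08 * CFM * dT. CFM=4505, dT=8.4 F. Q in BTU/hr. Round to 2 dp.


Q = 1.08 * 4505 * 8.4 = 40869.36 BTU/hr

40869.36 BTU/hr


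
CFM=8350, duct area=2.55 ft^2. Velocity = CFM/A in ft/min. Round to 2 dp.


V = 8350 / 2.55 = 3274.51 ft/min

3274.51 ft/min


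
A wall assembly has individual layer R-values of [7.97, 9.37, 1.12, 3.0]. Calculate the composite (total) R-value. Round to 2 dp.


R_total = 7.97 + 9.37 + 1.12 + 3.0 = 21.46

21.46


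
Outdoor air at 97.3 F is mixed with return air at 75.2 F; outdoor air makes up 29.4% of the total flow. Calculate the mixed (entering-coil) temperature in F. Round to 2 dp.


T_mix = 75.2 + (29.4/100)*(97.3-75.2) = 81.70 F

81.70 F


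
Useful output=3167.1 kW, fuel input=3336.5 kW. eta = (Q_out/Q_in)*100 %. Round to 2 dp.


eta = (3167.1/3336.5)*100 = 94.92 %

94.92 %


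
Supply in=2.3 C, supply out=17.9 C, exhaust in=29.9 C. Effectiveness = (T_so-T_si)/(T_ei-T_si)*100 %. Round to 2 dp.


eff = (17.9-2.3)/(29.9-2.3)*100 = 56.52 %

56.52 %


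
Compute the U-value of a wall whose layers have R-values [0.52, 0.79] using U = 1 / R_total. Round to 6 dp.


R_total = 0.52 + 0.79 = 1.31
U = 1/1.31 = 0.763359

0.763359


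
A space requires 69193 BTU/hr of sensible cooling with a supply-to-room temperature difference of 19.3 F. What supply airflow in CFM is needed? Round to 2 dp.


CFM = 69193 / (1.08 * 19.3) = 3319.56

3319.56 CFM


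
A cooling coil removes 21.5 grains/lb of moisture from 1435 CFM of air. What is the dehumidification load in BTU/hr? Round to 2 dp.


Q = 0.68 * 1435 * 21.5 = 20979.70 BTU/hr

20979.70 BTU/hr


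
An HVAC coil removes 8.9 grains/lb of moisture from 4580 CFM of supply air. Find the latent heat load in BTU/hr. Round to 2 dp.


Q = 0.68 * 4580 * 8.9 = 27718.16 BTU/hr

27718.16 BTU/hr


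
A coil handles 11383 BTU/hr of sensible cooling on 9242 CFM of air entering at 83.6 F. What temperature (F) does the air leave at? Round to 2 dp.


dT = 11383/(1.08*9242) = 1.1404
T_leave = 83.6 - 1.1404 = 82.46 F

82.46 F


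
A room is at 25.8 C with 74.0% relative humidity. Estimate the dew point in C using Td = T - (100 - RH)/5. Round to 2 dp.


Td = 25.8 - (100-74.0)/5 = 20.60 C

20.60 C


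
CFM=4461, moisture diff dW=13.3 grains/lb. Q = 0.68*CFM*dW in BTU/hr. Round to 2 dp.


Q = 0.68 * 4461 * 13.3 = 40345.28 BTU/hr

40345.28 BTU/hr


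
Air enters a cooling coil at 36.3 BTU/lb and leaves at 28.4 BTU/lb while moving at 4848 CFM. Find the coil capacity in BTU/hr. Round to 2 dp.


Q = 4.5 * 4848 * (36.3 - 28.4) = 172346.40 BTU/hr

172346.40 BTU/hr


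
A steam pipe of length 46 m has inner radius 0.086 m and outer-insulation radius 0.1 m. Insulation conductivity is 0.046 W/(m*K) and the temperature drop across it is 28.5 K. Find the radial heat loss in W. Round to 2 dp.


Q = 2*pi*0.046*46*28.5/ln(0.1/0.086) = 2512.31 W

2512.31 W


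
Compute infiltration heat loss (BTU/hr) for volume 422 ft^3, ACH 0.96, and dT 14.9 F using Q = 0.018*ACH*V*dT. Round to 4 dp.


Q = 0.018 * 0.96 * 422 * 14.9 = 108.6532 BTU/hr

108.6532 BTU/hr


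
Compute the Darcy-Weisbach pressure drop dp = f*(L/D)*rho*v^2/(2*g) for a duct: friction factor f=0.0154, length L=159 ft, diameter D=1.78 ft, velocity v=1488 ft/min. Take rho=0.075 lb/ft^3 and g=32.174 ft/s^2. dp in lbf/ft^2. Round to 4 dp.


v_fps = 1488/60 = 24.8 ft/s
dp = 0.0154*(159/1.78)*0.075*24.8^2/(2*32.174) = 0.9861 lbf/ft^2

0.9861 lbf/ft^2


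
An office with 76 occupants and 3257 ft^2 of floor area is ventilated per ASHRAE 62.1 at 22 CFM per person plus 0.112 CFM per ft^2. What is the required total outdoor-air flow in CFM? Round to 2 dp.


Total = 76*22 + 3257*0.112 = 2036.78 CFM

2036.78 CFM


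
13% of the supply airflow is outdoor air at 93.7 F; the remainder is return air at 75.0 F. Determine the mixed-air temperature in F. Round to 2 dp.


T_mix = 0.13*93.7 + 0.87*75.0 = 77.43 F

77.43 F


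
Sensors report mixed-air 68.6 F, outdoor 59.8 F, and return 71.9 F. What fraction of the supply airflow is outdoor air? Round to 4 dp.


frac = (68.6 - 71.9) / (59.8 - 71.9) = 0.2727

0.2727


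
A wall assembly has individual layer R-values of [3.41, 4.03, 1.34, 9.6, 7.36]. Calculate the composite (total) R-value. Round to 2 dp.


R_total = 3.41 + 4.03 + 1.34 + 9.6 + 7.36 = 25.74

25.74


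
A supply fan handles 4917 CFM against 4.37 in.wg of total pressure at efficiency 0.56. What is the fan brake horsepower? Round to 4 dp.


BHP = 4917 * 4.37 / (6356 * 0.56) = 6.0368 hp

6.0368 hp


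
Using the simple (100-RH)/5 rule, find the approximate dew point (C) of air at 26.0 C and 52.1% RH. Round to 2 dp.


Td = 26.0 - (100-52.1)/5 = 16.42 C

16.42 C


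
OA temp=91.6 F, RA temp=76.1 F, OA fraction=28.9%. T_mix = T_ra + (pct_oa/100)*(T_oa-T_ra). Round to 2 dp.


T_mix = 76.1 + (28.9/100)*(91.6-76.1) = 80.58 F

80.58 F


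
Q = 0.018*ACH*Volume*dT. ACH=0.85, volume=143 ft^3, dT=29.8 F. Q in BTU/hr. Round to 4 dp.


Q = 0.018 * 0.85 * 143 * 29.8 = 65.1994 BTU/hr

65.1994 BTU/hr


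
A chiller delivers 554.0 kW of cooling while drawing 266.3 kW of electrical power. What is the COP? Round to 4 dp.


COP = 554.0 / 266.3 = 2.0804

2.0804


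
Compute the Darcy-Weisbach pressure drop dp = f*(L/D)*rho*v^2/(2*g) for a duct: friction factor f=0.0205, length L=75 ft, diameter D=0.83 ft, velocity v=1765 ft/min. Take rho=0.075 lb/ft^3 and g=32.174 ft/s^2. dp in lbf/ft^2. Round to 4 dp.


v_fps = 1765/60 = 29.4167 ft/s
dp = 0.0205*(75/0.83)*0.075*29.4167^2/(2*32.174) = 1.8683 lbf/ft^2

1.8683 lbf/ft^2


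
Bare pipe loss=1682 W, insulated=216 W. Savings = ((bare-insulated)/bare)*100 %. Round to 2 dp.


Savings = ((1682-216)/1682)*100 = 87.16 %

87.16 %


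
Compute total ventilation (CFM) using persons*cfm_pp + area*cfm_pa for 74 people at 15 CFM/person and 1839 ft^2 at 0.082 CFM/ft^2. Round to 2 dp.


Total = 74*15 + 1839*0.082 = 1260.80 CFM

1260.80 CFM


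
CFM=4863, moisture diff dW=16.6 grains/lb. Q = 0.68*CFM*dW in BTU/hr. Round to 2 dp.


Q = 0.68 * 4863 * 16.6 = 54893.54 BTU/hr

54893.54 BTU/hr


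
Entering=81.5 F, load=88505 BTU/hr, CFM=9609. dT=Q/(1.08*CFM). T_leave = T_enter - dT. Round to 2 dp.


dT = 88505/(1.08*9609) = 8.5284
T_leave = 81.5 - 8.5284 = 72.97 F

72.97 F


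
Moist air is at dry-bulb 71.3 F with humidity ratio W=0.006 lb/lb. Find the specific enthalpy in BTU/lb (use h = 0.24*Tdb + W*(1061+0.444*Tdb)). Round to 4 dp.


h = 0.24*71.3 + 0.006*(1061+0.444*71.3) = 23.6679 BTU/lb

23.6679 BTU/lb


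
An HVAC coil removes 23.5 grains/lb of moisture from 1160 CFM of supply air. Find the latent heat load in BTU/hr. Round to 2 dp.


Q = 0.68 * 1160 * 23.5 = 18536.80 BTU/hr

18536.80 BTU/hr


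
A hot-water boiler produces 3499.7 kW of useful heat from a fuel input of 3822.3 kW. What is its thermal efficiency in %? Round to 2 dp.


eta = (3499.7/3822.3)*100 = 91.56 %

91.56 %


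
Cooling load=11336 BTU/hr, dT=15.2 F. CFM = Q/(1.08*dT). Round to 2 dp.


CFM = 11336 / (1.08 * 15.2) = 690.55

690.55 CFM


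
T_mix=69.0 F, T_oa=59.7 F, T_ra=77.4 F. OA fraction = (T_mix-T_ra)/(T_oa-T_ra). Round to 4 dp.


frac = (69.0 - 77.4) / (59.7 - 77.4) = 0.4746

0.4746


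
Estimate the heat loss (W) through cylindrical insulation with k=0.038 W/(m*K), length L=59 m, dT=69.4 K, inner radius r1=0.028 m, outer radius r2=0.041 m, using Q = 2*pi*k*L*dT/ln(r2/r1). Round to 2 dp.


Q = 2*pi*0.038*59*69.4/ln(0.041/0.028) = 2563.49 W

2563.49 W


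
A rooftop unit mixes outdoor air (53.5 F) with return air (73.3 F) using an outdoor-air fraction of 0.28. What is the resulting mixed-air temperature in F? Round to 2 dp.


T_mix = 0.28*53.5 + 0.72*73.3 = 67.76 F

67.76 F


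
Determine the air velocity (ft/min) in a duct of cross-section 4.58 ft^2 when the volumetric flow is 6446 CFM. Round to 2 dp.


V = 6446 / 4.58 = 1407.42 ft/min

1407.42 ft/min


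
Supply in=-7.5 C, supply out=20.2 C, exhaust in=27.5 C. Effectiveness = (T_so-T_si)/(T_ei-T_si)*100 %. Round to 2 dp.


eff = (20.2-(-7.5))/(27.5-(-7.5))*100 = 79.14 %

79.14 %


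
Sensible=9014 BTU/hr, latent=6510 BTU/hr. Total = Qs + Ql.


Qt = 9014 + 6510 = 15524 BTU/hr

15524 BTU/hr


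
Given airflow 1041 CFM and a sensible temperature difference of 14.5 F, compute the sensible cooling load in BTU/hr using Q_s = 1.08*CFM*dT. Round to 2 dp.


Q = 1.08 * 1041 * 14.5 = 16302.06 BTU/hr

16302.06 BTU/hr


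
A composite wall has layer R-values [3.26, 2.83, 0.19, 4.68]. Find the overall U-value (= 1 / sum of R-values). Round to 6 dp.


R_total = 3.26 + 2.83 + 0.19 + 4.68 = 10.96
U = 1/10.96 = 0.091241

0.091241


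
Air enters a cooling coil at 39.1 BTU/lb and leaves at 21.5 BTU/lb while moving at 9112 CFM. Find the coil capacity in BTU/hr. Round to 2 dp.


Q = 4.5 * 9112 * (39.1 - 21.5) = 721670.40 BTU/hr

721670.40 BTU/hr


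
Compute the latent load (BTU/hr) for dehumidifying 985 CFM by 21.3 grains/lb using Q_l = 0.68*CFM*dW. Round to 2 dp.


Q = 0.68 * 985 * 21.3 = 14266.74 BTU/hr

14266.74 BTU/hr


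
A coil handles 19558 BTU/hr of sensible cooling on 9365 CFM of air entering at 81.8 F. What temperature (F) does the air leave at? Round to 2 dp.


dT = 19558/(1.08*9365) = 1.9337
T_leave = 81.8 - 1.9337 = 79.87 F

79.87 F


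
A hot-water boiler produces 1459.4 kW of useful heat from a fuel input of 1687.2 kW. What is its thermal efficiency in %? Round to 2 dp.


eta = (1459.4/1687.2)*100 = 86.50 %

86.50 %


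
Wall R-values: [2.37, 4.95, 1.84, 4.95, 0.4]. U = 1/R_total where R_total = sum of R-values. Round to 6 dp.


R_total = 2.37 + 4.95 + 1.84 + 4.95 + 0.4 = 14.51
U = 1/14.51 = 0.068918

0.068918


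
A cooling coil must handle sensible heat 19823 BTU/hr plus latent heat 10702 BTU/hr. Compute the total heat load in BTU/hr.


Qt = 19823 + 10702 = 30525 BTU/hr

30525 BTU/hr


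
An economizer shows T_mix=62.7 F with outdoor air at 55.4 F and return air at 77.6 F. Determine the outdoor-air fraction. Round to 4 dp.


frac = (62.7 - 77.6) / (55.4 - 77.6) = 0.6712

0.6712


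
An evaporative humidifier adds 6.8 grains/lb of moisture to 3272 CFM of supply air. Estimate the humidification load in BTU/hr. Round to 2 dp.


Q = 0.68 * 3272 * 6.8 = 15129.73 BTU/hr

15129.73 BTU/hr


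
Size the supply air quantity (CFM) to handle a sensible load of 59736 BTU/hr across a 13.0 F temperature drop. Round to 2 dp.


CFM = 59736 / (1.08 * 13.0) = 4254.70

4254.70 CFM


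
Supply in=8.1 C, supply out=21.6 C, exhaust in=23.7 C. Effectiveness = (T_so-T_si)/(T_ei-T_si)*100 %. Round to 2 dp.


eff = (21.6-8.1)/(23.7-8.1)*100 = 86.54 %

86.54 %


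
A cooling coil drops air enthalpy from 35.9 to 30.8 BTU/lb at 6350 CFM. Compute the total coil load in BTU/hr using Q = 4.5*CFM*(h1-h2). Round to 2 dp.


Q = 4.5 * 6350 * (35.9 - 30.8) = 145732.50 BTU/hr

145732.50 BTU/hr
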